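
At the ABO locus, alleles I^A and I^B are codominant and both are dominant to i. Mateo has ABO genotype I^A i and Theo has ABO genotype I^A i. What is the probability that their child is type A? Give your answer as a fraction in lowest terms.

3/4

ABO cross I^A i × I^A i → offspring phenotypes: 1/4 O, 3/4 A.
So P(type A) = 3/4.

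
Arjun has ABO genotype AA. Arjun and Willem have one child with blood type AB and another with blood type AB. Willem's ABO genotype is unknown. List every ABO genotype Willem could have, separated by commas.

For each candidate genotype of Willem, check whether crossing it with AA can produce every observed child phenotype.
  AA → possible child types {A} ✗
  AB → possible child types {A, AB} ✓
  AO → possible child types {A} ✗
  BB → possible child types {AB} ✓
  BO → possible child types {A, AB} ✓
  OO → possible child types {A} ✗

AB, BB, BO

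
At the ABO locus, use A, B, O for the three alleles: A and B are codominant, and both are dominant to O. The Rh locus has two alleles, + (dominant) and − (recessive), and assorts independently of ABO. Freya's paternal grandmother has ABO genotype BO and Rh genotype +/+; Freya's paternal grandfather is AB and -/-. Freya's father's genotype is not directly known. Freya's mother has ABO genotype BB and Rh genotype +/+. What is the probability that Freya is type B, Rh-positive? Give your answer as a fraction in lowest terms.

Freya's father's ABO genotype from BO × AB: 1/4 AB, 1/4 AO, 1/4 BB, 1/4 BO.
Crossing each possibility with the mother BB and summing P(type B): 1/4·1/2 + 1/4·1/2 + 1/4·1 + 1/4·1 = 3/4.
Similarly for Rh via the father's Rh distribution: P(Rh+) = 1.
Independent loci: 3/4 × 1 = 3/4.

3/4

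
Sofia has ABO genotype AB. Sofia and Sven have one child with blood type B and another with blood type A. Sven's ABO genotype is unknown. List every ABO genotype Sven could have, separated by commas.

For each candidate genotype of Sven, check whether crossing it with AB can produce every observed child phenotype.
  AA → possible child types {A, AB} ✗
  AB → possible child types {A, B, AB} ✓
  AO → possible child types {A, B, AB} ✓
  BB → possible child types {B, AB} ✗
  BO → possible child types {A, B, AB} ✓
  OO → possible child types {A, B} ✓

AB, AO, BO, OO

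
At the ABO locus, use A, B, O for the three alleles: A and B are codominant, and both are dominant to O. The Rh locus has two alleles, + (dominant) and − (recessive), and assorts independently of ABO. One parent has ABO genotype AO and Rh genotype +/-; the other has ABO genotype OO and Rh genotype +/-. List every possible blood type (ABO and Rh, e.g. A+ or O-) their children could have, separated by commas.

Gametes from AO × OO give offspring ABO genotypes AO, OO, i.e. phenotypes O, A.
Rh cross +/- × +/- → phenotypes Rh+, Rh-.
Combining independently: O+, O-, A+, A-.

O+, O-, A+, A-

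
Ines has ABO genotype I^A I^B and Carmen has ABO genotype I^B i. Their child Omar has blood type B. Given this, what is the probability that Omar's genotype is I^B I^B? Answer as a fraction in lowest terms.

1/2

Cross I^A I^B × I^B i → 1/4 I^A I^B, 1/4 I^A i, 1/4 I^B I^B, 1/4 I^B i.
Type-B genotypes among offspring: I^B I^B (1/4), I^B i (1/4); total 1/2.
P(I^B I^B | type B) = (1/4) / (1/2) = 1/2.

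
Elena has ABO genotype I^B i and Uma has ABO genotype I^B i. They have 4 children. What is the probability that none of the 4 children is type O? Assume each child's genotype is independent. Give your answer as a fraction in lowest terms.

ABO cross I^B i × I^B i → 1/4 O, 3/4 B.
So P(type O) = 1/4 per child.
P(not type O) = 3/4 for one child; (3/4)^4 = 81/256.

81/256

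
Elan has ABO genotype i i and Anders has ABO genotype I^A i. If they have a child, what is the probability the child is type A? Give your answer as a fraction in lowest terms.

1/2

ABO cross i i × I^A i → offspring phenotypes: 1/2 O, 1/2 A.
So P(type A) = 1/2.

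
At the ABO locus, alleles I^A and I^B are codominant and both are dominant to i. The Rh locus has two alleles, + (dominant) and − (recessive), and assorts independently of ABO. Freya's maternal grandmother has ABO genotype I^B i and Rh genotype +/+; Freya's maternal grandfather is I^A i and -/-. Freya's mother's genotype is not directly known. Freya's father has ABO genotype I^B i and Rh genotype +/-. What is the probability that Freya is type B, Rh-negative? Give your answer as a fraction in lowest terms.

1/8

Freya's mother's ABO genotype from I^B i × I^A i: 1/4 I^A I^B, 1/4 I^A i, 1/4 I^B i, 1/4 i i.
Crossing each possibility with the father I^B i and summing P(type B): 1/4·1/2 + 1/4·1/4 + 1/4·3/4 + 1/4·1/2 = 1/2.
Similarly for Rh via the mother's Rh distribution: P(Rh-) = 1/4.
Independent loci: 1/2 × 1/4 = 1/8.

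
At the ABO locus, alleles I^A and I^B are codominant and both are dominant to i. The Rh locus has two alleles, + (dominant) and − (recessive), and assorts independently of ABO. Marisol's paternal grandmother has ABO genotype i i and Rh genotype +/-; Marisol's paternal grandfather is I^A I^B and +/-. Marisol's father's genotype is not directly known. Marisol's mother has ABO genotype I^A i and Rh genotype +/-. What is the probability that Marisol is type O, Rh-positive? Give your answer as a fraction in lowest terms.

Marisol's father's ABO genotype from i i × I^A I^B: 1/2 I^A i, 1/2 I^B i.
Crossing each possibility with the mother I^A i and summing P(type O): 1/2·1/4 + 1/2·1/4 = 1/4.
Similarly for Rh via the father's Rh distribution: P(Rh+) = 3/4.
Independent loci: 1/4 × 3/4 = 3/16.

3/16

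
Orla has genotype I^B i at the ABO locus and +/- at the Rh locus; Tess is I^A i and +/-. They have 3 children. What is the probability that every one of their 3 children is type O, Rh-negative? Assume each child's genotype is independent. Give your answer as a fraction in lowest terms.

ABO cross I^B i × I^A i → 1/4 O, 1/4 A, 1/4 B, 1/4 AB.
Rh cross +/- × +/- → 3/4 Rh+, 1/4 Rh-; so P(type O, Rh-negative) = 1/4 × 1/4 = 1/16 per child.
All 3 independent: (1/16)^3 = 1/4096.

1/4096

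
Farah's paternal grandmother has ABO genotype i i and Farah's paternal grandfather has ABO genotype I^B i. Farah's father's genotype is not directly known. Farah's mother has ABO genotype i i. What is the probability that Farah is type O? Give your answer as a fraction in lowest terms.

3/4

Farah's father's ABO genotype from i i × I^B i: 1/2 I^B i, 1/2 i i.
Crossing each possibility with the mother i i and summing P(type O): 1/2·1/2 + 1/2·1 = 3/4.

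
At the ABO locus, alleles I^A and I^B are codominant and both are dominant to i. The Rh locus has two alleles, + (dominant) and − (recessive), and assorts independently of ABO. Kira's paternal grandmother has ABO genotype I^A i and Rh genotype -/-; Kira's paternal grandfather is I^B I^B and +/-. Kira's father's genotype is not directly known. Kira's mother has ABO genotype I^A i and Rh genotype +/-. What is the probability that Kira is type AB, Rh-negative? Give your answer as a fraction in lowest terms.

3/32

Kira's father's ABO genotype from I^A i × I^B I^B: 1/2 I^A I^B, 1/2 I^B i.
Crossing each possibility with the mother I^A i and summing P(type AB): 1/2·1/4 + 1/2·1/4 = 1/4.
Similarly for Rh via the father's Rh distribution: P(Rh-) = 3/8.
Independent loci: 1/4 × 3/8 = 3/32.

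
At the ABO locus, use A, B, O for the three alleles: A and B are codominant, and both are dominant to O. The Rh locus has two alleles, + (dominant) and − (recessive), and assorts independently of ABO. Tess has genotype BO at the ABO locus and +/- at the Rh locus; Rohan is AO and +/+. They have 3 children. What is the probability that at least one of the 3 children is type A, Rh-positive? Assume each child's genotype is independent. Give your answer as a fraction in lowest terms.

ABO cross BO × AO → 1/4 O, 1/4 A, 1/4 B, 1/4 AB.
Rh cross +/- × +/+ → 1 Rh+; so P(type A, Rh-positive) = 1/4 × 1 = 1/4 per child.
P(none) = (3/4)^3 = 27/64; P(at least one) = 1 − 27/64 = 37/64.

37/64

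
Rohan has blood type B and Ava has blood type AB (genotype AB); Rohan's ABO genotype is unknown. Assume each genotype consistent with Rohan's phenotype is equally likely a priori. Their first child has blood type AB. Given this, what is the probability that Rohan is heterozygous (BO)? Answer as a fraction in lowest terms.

Possible genotypes: Rohan ∈ {BB, BO}; Ava ∈ {AB}.
Weight each parental genotype pair by prior × P(type-AB child):
  BB × AB: posterior weight 2/3.
  BO × AB: posterior weight 1/3.
Sum the posterior weight over pairs where Rohan is BO: 1/3.

1/3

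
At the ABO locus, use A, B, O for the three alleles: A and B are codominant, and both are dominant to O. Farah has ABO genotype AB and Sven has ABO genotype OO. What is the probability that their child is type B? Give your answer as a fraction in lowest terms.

ABO cross AB × OO → offspring phenotypes: 1/2 A, 1/2 B.
So P(type B) = 1/2.

1/2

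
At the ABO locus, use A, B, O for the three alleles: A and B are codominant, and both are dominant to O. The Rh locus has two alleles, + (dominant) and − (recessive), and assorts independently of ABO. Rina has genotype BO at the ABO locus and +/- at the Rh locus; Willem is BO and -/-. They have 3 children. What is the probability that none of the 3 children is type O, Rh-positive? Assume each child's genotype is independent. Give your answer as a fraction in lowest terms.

ABO cross BO × BO → 1/4 O, 3/4 B.
Rh cross +/- × -/- → 1/2 Rh+, 1/2 Rh-; so P(type O, Rh-positive) = 1/4 × 1/2 = 1/8 per child.
P(not type O, Rh-positive) = 7/8 for one child; (7/8)^3 = 343/512.

343/512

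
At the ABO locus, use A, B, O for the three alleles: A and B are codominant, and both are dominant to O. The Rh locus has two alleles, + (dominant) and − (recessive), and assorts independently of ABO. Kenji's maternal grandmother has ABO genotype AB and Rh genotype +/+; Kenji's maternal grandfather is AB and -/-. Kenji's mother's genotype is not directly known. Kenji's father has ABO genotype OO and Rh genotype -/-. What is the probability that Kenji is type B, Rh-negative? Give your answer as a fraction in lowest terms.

1/4

Kenji's mother's ABO genotype from AB × AB: 1/4 AA, 1/2 AB, 1/4 BB.
Crossing each possibility with the father OO and summing P(type B): 1/4·0 + 1/2·1/2 + 1/4·1 = 1/2.
Similarly for Rh via the mother's Rh distribution: P(Rh-) = 1/2.
Independent loci: 1/2 × 1/2 = 1/4.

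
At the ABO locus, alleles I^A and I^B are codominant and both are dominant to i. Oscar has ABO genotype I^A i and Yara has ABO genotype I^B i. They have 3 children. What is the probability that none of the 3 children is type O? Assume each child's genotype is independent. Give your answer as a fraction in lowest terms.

27/64

ABO cross I^A i × I^B i → 1/4 O, 1/4 A, 1/4 B, 1/4 AB.
So P(type O) = 1/4 per child.
P(not type O) = 3/4 for one child; (3/4)^3 = 27/64.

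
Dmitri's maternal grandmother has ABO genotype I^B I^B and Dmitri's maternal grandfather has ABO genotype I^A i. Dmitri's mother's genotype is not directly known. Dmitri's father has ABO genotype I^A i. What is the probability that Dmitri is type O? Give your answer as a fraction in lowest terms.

1/8

Dmitri's mother's ABO genotype from I^B I^B × I^A i: 1/2 I^A I^B, 1/2 I^B i.
Crossing each possibility with the father I^A i and summing P(type O): 1/2·0 + 1/2·1/4 = 1/8.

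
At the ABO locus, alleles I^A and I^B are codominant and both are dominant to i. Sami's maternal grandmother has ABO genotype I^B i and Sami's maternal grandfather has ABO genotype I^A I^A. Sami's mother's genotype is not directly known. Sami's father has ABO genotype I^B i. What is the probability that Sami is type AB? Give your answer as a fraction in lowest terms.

Sami's mother's ABO genotype from I^B i × I^A I^A: 1/2 I^A I^B, 1/2 I^A i.
Crossing each possibility with the father I^B i and summing P(type AB): 1/2·1/4 + 1/2·1/4 = 1/4.

1/4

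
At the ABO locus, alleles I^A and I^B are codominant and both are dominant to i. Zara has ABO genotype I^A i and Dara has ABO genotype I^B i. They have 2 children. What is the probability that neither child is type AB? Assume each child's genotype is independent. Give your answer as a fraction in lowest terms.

9/16

ABO cross I^A i × I^B i → 1/4 O, 1/4 A, 1/4 B, 1/4 AB.
So P(type AB) = 1/4 per child.
P(not type AB) = 3/4 for one child; (3/4)^2 = 9/16.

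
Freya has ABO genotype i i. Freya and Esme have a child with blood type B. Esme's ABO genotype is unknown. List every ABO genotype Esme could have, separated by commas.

I^A I^B, I^B I^B, I^B i

For each candidate genotype of Esme, check whether crossing it with i i can produce every observed child phenotype.
  I^A I^A → possible child types {A} ✗
  I^A I^B → possible child types {A, B} ✓
  I^A i → possible child types {O, A} ✗
  I^B I^B → possible child types {B} ✓
  I^B i → possible child types {O, B} ✓
  i i → possible child types {O} ✗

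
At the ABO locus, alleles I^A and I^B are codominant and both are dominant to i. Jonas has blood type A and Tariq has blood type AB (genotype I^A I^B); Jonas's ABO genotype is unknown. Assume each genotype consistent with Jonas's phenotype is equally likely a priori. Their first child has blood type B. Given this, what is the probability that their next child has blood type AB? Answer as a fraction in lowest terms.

Possible genotypes: Jonas ∈ {I^A I^A, I^A i}; Tariq ∈ {I^A I^B}.
Weight each parental genotype pair by prior × P(type-B child):
  I^A i × I^A I^B: posterior weight 1; P(next child type AB) = 1/4.
Weighted sum = 1/4.

1/4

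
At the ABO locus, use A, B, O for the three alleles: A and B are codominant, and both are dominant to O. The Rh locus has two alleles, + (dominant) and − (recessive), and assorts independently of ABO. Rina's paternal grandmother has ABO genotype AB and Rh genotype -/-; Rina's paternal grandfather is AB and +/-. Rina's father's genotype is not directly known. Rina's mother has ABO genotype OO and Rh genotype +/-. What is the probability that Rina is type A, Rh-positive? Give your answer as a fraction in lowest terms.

Rina's father's ABO genotype from AB × AB: 1/4 AA, 1/2 AB, 1/4 BB.
Crossing each possibility with the mother OO and summing P(type A): 1/4·1 + 1/2·1/2 + 1/4·0 = 1/2.
Similarly for Rh via the father's Rh distribution: P(Rh+) = 5/8.
Independent loci: 1/2 × 5/8 = 5/16.

5/16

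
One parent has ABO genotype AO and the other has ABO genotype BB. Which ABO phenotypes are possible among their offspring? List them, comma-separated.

B, AB

Gametes from AO × BB give offspring ABO genotypes AB, BO, i.e. phenotypes B, AB.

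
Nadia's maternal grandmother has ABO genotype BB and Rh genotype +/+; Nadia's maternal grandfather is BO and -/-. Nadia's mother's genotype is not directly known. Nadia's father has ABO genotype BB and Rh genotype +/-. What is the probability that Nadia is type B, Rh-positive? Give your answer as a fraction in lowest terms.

Nadia's mother's ABO genotype from BB × BO: 1/2 BB, 1/2 BO.
Crossing each possibility with the father BB and summing P(type B): 1/2·1 + 1/2·1 = 1.
Similarly for Rh via the mother's Rh distribution: P(Rh+) = 3/4.
Independent loci: 1 × 3/4 = 3/4.

3/4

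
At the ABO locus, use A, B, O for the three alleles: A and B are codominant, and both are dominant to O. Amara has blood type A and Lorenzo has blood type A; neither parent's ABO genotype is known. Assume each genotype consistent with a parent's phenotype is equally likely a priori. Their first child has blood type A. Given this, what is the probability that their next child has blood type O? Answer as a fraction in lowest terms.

Possible genotypes: Amara ∈ {AA, AO}; Lorenzo ∈ {AA, AO}.
Weight each parental genotype pair by prior × P(type-A child):
  AA × AA: posterior weight 4/15; P(next child type O) = 0.
  AA × AO: posterior weight 4/15; P(next child type O) = 0.
  AO × AA: posterior weight 4/15; P(next child type O) = 0.
  AO × AO: posterior weight 1/5; P(next child type O) = 1/4.
Weighted sum = 1/20.

1/20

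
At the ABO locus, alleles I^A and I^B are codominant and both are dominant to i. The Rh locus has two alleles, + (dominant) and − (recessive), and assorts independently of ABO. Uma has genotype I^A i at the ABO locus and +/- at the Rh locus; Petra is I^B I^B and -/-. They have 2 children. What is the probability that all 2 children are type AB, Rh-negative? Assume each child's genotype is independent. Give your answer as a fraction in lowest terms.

ABO cross I^A i × I^B I^B → 1/2 B, 1/2 AB.
Rh cross +/- × -/- → 1/2 Rh+, 1/2 Rh-; so P(type AB, Rh-negative) = 1/2 × 1/2 = 1/4 per child.
All 2 independent: (1/4)^2 = 1/16.

1/16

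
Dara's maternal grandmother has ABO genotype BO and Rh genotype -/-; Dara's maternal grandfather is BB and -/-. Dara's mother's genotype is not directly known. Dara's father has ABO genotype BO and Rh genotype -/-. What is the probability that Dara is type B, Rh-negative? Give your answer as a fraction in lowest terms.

7/8

Dara's mother's ABO genotype from BO × BB: 1/2 BB, 1/2 BO.
Crossing each possibility with the father BO and summing P(type B): 1/2·1 + 1/2·3/4 = 7/8.
Similarly for Rh via the mother's Rh distribution: P(Rh-) = 1.
Independent loci: 7/8 × 1 = 7/8.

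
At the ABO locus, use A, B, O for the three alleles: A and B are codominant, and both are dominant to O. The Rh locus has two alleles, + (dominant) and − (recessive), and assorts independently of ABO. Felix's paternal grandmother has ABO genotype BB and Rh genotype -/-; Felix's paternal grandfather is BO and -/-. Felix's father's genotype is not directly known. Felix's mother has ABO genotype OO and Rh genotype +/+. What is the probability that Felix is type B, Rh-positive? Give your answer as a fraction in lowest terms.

Felix's father's ABO genotype from BB × BO: 1/2 BB, 1/2 BO.
Crossing each possibility with the mother OO and summing P(type B): 1/2·1 + 1/2·1/2 = 3/4.
Similarly for Rh via the father's Rh distribution: P(Rh+) = 1.
Independent loci: 3/4 × 1 = 3/4.

3/4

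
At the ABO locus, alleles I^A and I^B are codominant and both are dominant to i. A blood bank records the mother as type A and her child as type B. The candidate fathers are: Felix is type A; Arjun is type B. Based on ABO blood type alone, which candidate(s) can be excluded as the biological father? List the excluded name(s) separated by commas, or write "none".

A candidate is excluded only if no genotype consistent with his phenotype could produce a type B child with a type A mother.
Felix (type A): no genotype consistent with that phenotype can produce a type-B child with a type-A mother.

Felix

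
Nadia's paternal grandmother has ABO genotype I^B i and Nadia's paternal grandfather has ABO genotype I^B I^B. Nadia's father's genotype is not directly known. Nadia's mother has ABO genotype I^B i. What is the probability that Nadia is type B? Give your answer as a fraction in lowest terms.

7/8

Nadia's father's ABO genotype from I^B i × I^B I^B: 1/2 I^B I^B, 1/2 I^B i.
Crossing each possibility with the mother I^B i and summing P(type B): 1/2·1 + 1/2·3/4 = 7/8.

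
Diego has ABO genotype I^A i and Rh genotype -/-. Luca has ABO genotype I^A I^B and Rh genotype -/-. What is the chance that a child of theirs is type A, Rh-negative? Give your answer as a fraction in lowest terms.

1/2

ABO cross I^A i × I^A I^B → offspring phenotypes: 1/2 A, 1/4 B, 1/4 AB.
Rh cross -/- × -/- → 1 Rh-.
Independent loci: P(type A, Rh-negative) = 1/2 × 1 = 1/2.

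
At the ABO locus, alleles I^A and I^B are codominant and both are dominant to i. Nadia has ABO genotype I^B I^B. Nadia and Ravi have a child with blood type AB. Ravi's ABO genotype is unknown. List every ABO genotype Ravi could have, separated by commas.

For each candidate genotype of Ravi, check whether crossing it with I^B I^B can produce every observed child phenotype.
  I^A I^A → possible child types {AB} ✓
  I^A I^B → possible child types {B, AB} ✓
  I^A i → possible child types {B, AB} ✓
  I^B I^B → possible child types {B} ✗
  I^B i → possible child types {B} ✗
  i i → possible child types {B} ✗

I^A I^A, I^A I^B, I^A i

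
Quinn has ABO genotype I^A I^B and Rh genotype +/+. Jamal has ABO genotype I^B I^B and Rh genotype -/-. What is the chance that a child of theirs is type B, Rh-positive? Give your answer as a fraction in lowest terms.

ABO cross I^A I^B × I^B I^B → offspring phenotypes: 1/2 B, 1/2 AB.
Rh cross +/+ × -/- → 1 Rh+.
Independent loci: P(type B, Rh-positive) = 1/2 × 1 = 1/2.

1/2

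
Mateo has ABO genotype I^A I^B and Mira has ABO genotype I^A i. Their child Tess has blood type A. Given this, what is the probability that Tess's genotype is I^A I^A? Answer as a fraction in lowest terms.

Cross I^A I^B × I^A i → 1/4 I^A I^A, 1/4 I^A I^B, 1/4 I^A i, 1/4 I^B i.
Type-A genotypes among offspring: I^A I^A (1/4), I^A i (1/4); total 1/2.
P(I^A I^A | type A) = (1/4) / (1/2) = 1/2.

1/2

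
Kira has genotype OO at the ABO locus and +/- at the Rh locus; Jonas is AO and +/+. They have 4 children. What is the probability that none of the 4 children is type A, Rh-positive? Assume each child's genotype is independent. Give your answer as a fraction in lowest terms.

1/16

ABO cross OO × AO → 1/2 O, 1/2 A.
Rh cross +/- × +/+ → 1 Rh+; so P(type A, Rh-positive) = 1/2 × 1 = 1/2 per child.
P(not type A, Rh-positive) = 1/2 for one child; (1/2)^4 = 1/16.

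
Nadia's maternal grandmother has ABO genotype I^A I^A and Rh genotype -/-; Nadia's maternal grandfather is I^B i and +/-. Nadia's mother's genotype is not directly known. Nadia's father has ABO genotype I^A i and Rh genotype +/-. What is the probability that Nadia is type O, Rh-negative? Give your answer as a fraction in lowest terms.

Nadia's mother's ABO genotype from I^A I^A × I^B i: 1/2 I^A I^B, 1/2 I^A i.
Crossing each possibility with the father I^A i and summing P(type O): 1/2·0 + 1/2·1/4 = 1/8.
Similarly for Rh via the mother's Rh distribution: P(Rh-) = 3/8.
Independent loci: 1/8 × 3/8 = 3/64.

3/64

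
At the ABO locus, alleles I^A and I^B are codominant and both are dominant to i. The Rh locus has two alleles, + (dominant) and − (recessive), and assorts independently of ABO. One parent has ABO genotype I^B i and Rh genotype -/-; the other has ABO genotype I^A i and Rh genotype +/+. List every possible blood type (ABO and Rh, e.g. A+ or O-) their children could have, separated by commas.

Gametes from I^B i × I^A i give offspring ABO genotypes I^A I^B, I^A i, I^B i, i i, i.e. phenotypes O, A, B, AB.
Rh cross -/- × +/+ → phenotypes Rh+.
Combining independently: O+, A+, B+, AB+.

O+, A+, B+, AB+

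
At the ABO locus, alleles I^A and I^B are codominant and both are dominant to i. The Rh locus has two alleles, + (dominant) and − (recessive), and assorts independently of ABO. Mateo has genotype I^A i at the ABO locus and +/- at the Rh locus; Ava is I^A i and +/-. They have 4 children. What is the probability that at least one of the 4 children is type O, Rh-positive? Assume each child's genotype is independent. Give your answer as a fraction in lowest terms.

36975/65536

ABO cross I^A i × I^A i → 1/4 O, 3/4 A.
Rh cross +/- × +/- → 3/4 Rh+, 1/4 Rh-; so P(type O, Rh-positive) = 1/4 × 3/4 = 3/16 per child.
P(none) = (13/16)^4 = 28561/65536; P(at least one) = 1 − 28561/65536 = 36975/65536.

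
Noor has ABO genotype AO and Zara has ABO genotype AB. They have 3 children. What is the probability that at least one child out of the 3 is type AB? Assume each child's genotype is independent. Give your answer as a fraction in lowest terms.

ABO cross AO × AB → 1/2 A, 1/4 B, 1/4 AB.
So P(type AB) = 1/4 per child.
P(none) = (3/4)^3 = 27/64; P(at least one) = 1 − 27/64 = 37/64.

37/64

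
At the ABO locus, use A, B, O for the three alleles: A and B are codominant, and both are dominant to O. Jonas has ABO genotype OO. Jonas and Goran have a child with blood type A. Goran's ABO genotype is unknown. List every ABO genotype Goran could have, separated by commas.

AA, AB, AO

For each candidate genotype of Goran, check whether crossing it with OO can produce every observed child phenotype.
  AA → possible child types {A} ✓
  AB → possible child types {A, B} ✓
  AO → possible child types {O, A} ✓
  BB → possible child types {B} ✗
  BO → possible child types {O, B} ✗
  OO → possible child types {O} ✗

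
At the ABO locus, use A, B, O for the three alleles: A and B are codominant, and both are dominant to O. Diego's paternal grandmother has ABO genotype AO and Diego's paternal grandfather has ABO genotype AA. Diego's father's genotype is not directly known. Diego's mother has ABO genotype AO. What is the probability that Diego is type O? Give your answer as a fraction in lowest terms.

Diego's father's ABO genotype from AO × AA: 1/2 AA, 1/2 AO.
Crossing each possibility with the mother AO and summing P(type O): 1/2·0 + 1/2·1/4 = 1/8.

1/8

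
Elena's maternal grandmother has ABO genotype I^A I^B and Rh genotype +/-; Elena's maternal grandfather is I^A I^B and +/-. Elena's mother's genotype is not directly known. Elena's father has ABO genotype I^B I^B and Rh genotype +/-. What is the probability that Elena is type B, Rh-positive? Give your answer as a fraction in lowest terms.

3/8

Elena's mother's ABO genotype from I^A I^B × I^A I^B: 1/4 I^A I^A, 1/2 I^A I^B, 1/4 I^B I^B.
Crossing each possibility with the father I^B I^B and summing P(type B): 1/4·0 + 1/2·1/2 + 1/4·1 = 1/2.
Similarly for Rh via the mother's Rh distribution: P(Rh+) = 3/4.
Independent loci: 1/2 × 3/4 = 3/8.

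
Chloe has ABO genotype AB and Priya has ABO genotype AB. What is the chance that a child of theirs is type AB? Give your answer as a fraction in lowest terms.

1/2

ABO cross AB × AB → offspring phenotypes: 1/4 A, 1/4 B, 1/2 AB.
So P(type AB) = 1/2.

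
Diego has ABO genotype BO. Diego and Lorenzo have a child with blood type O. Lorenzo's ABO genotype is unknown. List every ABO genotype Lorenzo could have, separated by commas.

For each candidate genotype of Lorenzo, check whether crossing it with BO can produce every observed child phenotype.
  AA → possible child types {A, AB} ✗
  AB → possible child types {A, B, AB} ✗
  AO → possible child types {O, A, B, AB} ✓
  BB → possible child types {B} ✗
  BO → possible child types {O, B} ✓
  OO → possible child types {O, B} ✓

AO, BO, OO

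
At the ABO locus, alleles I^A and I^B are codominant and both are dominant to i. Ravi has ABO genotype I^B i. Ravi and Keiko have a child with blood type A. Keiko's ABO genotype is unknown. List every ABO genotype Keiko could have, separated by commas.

For each candidate genotype of Keiko, check whether crossing it with I^B i can produce every observed child phenotype.
  I^A I^A → possible child types {A, AB} ✓
  I^A I^B → possible child types {A, B, AB} ✓
  I^A i → possible child types {O, A, B, AB} ✓
  I^B I^B → possible child types {B} ✗
  I^B i → possible child types {O, B} ✗
  i i → possible child types {O, B} ✗

I^A I^A, I^A I^B, I^A i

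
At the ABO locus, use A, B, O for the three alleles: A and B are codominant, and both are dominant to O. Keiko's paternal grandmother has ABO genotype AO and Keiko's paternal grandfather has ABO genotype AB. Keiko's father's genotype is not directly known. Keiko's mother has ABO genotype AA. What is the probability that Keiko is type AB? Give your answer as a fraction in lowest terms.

Keiko's father's ABO genotype from AO × AB: 1/4 AA, 1/4 AB, 1/4 AO, 1/4 BO.
Crossing each possibility with the mother AA and summing P(type AB): 1/4·0 + 1/4·1/2 + 1/4·0 + 1/4·1/2 = 1/4.

1/4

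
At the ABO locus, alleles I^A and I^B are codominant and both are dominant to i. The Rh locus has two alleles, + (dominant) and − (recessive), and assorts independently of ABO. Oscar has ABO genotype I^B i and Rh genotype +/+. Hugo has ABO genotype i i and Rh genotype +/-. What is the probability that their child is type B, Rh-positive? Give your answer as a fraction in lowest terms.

ABO cross I^B i × i i → offspring phenotypes: 1/2 O, 1/2 B.
Rh cross +/+ × +/- → 1 Rh+.
Independent loci: P(type B, Rh-positive) = 1/2 × 1 = 1/2.

1/2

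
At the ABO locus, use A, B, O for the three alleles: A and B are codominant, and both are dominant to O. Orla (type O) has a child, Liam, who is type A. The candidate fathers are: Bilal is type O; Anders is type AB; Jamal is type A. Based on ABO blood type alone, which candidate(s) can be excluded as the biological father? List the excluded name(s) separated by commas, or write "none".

A candidate is excluded only if no genotype consistent with his phenotype could produce a type A child with a type O mother.
Bilal (type O): no genotype consistent with that phenotype can produce a type-A child with a type-O mother.

Bilal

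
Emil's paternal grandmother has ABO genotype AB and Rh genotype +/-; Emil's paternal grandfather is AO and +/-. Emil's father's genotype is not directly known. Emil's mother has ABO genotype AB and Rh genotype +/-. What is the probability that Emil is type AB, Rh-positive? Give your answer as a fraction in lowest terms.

Emil's father's ABO genotype from AB × AO: 1/4 AA, 1/4 AB, 1/4 AO, 1/4 BO.
Crossing each possibility with the mother AB and summing P(type AB): 1/4·1/2 + 1/4·1/2 + 1/4·1/4 + 1/4·1/4 = 3/8.
Similarly for Rh via the father's Rh distribution: P(Rh+) = 3/4.
Independent loci: 3/8 × 3/4 = 9/32.

9/32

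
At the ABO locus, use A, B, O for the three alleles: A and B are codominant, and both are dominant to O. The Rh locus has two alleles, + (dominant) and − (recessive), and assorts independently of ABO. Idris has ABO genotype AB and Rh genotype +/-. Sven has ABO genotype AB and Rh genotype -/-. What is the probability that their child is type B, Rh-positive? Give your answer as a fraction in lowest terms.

1/8

ABO cross AB × AB → offspring phenotypes: 1/4 A, 1/4 B, 1/2 AB.
Rh cross +/- × -/- → 1/2 Rh+, 1/2 Rh-.
Independent loci: P(type B, Rh-positive) = 1/4 × 1/2 = 1/8.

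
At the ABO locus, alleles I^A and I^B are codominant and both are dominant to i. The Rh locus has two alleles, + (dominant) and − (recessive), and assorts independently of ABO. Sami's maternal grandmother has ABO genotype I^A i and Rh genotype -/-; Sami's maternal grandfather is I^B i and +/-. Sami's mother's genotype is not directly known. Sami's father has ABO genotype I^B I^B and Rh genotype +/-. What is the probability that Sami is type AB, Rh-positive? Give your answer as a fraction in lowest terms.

5/32

Sami's mother's ABO genotype from I^A i × I^B i: 1/4 I^A I^B, 1/4 I^A i, 1/4 I^B i, 1/4 i i.
Crossing each possibility with the father I^B I^B and summing P(type AB): 1/4·1/2 + 1/4·1/2 + 1/4·0 + 1/4·0 = 1/4.
Similarly for Rh via the mother's Rh distribution: P(Rh+) = 5/8.
Independent loci: 1/4 × 5/8 = 5/32.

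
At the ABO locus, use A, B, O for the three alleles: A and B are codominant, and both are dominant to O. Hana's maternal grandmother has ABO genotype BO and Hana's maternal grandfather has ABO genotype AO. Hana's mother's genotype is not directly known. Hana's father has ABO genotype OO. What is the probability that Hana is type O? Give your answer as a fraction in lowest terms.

Hana's mother's ABO genotype from BO × AO: 1/4 AB, 1/4 AO, 1/4 BO, 1/4 OO.
Crossing each possibility with the father OO and summing P(type O): 1/4·0 + 1/4·1/2 + 1/4·1/2 + 1/4·1 = 1/2.

1/2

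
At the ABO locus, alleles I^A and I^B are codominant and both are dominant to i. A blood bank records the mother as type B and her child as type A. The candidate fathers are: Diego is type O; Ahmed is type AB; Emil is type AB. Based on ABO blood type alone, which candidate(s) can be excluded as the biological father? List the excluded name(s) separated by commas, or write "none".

A candidate is excluded only if no genotype consistent with his phenotype could produce a type A child with a type B mother.
Diego (type O): no genotype consistent with that phenotype can produce a type-A child with a type-B mother.

Diego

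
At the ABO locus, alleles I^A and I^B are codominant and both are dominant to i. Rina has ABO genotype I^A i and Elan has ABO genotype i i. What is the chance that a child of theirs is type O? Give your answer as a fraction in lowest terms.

1/2

ABO cross I^A i × i i → offspring phenotypes: 1/2 O, 1/2 A.
So P(type O) = 1/2.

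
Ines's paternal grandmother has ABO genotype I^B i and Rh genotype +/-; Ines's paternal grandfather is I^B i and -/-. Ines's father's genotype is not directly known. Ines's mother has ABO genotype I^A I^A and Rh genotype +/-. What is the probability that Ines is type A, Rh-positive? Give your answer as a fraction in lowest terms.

Ines's father's ABO genotype from I^B i × I^B i: 1/4 I^B I^B, 1/2 I^B i, 1/4 i i.
Crossing each possibility with the mother I^A I^A and summing P(type A): 1/4·0 + 1/2·1/2 + 1/4·1 = 1/2.
Similarly for Rh via the father's Rh distribution: P(Rh+) = 5/8.
Independent loci: 1/2 × 5/8 = 5/16.

5/16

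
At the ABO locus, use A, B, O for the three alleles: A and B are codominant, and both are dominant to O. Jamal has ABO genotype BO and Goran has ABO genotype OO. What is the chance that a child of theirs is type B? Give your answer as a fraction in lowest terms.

1/2

ABO cross BO × OO → offspring phenotypes: 1/2 O, 1/2 B.
So P(type B) = 1/2.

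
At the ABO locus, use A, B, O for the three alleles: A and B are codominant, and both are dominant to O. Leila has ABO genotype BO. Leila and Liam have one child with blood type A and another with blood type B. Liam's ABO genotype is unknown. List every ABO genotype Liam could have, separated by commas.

For each candidate genotype of Liam, check whether crossing it with BO can produce every observed child phenotype.
  AA → possible child types {A, AB} ✗
  AB → possible child types {A, B, AB} ✓
  AO → possible child types {O, A, B, AB} ✓
  BB → possible child types {B} ✗
  BO → possible child types {O, B} ✗
  OO → possible child types {O, B} ✗

AB, AO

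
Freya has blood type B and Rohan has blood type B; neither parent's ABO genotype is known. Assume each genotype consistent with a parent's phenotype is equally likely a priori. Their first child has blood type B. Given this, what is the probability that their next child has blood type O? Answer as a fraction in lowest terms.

Possible genotypes: Freya ∈ {BB, BO}; Rohan ∈ {BB, BO}.
Weight each parental genotype pair by prior × P(type-B child):
  BB × BB: posterior weight 4/15; P(next child type O) = 0.
  BB × BO: posterior weight 4/15; P(next child type O) = 0.
  BO × BB: posterior weight 4/15; P(next child type O) = 0.
  BO × BO: posterior weight 1/5; P(next child type O) = 1/4.
Weighted sum = 1/20.

1/20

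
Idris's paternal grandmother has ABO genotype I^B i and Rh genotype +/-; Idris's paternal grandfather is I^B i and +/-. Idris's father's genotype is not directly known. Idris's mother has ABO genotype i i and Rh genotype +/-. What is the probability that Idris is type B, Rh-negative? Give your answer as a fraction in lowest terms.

1/8

Idris's father's ABO genotype from I^B i × I^B i: 1/4 I^B I^B, 1/2 I^B i, 1/4 i i.
Crossing each possibility with the mother i i and summing P(type B): 1/4·1 + 1/2·1/2 + 1/4·0 = 1/2.
Similarly for Rh via the father's Rh distribution: P(Rh-) = 1/4.
Independent loci: 1/2 × 1/4 = 1/8.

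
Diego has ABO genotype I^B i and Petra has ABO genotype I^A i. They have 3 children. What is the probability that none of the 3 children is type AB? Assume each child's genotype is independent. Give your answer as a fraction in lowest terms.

ABO cross I^B i × I^A i → 1/4 O, 1/4 A, 1/4 B, 1/4 AB.
So P(type AB) = 1/4 per child.
P(not type AB) = 3/4 for one child; (3/4)^3 = 27/64.

27/64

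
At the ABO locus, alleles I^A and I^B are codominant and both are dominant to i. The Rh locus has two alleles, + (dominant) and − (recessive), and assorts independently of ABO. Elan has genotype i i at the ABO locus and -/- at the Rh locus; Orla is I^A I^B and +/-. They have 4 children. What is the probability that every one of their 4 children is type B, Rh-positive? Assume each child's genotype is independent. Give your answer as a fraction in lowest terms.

1/256

ABO cross i i × I^A I^B → 1/2 A, 1/2 B.
Rh cross -/- × +/- → 1/2 Rh+, 1/2 Rh-; so P(type B, Rh-positive) = 1/2 × 1/2 = 1/4 per child.
All 4 independent: (1/4)^4 = 1/256.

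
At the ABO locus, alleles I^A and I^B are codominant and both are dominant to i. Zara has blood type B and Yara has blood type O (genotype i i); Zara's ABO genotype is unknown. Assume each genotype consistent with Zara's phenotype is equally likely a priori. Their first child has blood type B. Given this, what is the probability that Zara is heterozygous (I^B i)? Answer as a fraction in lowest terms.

Possible genotypes: Zara ∈ {I^B I^B, I^B i}; Yara ∈ {i i}.
Weight each parental genotype pair by prior × P(type-B child):
  I^B I^B × i i: posterior weight 2/3.
  I^B i × i i: posterior weight 1/3.
Sum the posterior weight over pairs where Zara is I^B i: 1/3.

1/3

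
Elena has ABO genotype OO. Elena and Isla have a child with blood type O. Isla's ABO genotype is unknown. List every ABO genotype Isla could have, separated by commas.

For each candidate genotype of Isla, check whether crossing it with OO can produce every observed child phenotype.
  AA → possible child types {A} ✗
  AB → possible child types {A, B} ✗
  AO → possible child types {O, A} ✓
  BB → possible child types {B} ✗
  BO → possible child types {O, B} ✓
  OO → possible child types {O} ✓

AO, BO, OO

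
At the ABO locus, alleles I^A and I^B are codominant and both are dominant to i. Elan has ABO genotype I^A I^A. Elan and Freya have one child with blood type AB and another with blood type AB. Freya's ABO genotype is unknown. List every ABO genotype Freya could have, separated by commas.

I^A I^B, I^B I^B, I^B i

For each candidate genotype of Freya, check whether crossing it with I^A I^A can produce every observed child phenotype.
  I^A I^A → possible child types {A} ✗
  I^A I^B → possible child types {A, AB} ✓
  I^A i → possible child types {A} ✗
  I^B I^B → possible child types {AB} ✓
  I^B i → possible child types {A, AB} ✓
  i i → possible child types {A} ✗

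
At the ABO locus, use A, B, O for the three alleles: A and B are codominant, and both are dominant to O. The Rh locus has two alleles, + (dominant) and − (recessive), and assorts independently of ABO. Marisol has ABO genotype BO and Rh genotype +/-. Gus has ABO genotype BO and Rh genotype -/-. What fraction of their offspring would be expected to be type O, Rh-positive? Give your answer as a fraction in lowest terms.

ABO cross BO × BO → offspring phenotypes: 1/4 O, 3/4 B.
Rh cross +/- × -/- → 1/2 Rh+, 1/2 Rh-.
Independent loci: P(type O, Rh-positive) = 1/4 × 1/2 = 1/8.

1/8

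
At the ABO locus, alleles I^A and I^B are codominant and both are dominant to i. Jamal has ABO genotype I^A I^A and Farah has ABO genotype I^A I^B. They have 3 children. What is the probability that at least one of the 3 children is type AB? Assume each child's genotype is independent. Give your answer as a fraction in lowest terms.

ABO cross I^A I^A × I^A I^B → 1/2 A, 1/2 AB.
So P(type AB) = 1/2 per child.
P(none) = (1/2)^3 = 1/8; P(at least one) = 1 − 1/8 = 7/8.

7/8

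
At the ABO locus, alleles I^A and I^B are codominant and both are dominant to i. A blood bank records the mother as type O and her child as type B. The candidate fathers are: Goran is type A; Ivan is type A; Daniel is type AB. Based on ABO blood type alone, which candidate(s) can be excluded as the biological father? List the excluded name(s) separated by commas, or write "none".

Goran, Ivan

A candidate is excluded only if no genotype consistent with his phenotype could produce a type B child with a type O mother.
Goran (type A): no genotype consistent with that phenotype can produce a type-B child with a type-O mother.
Ivan (type A): no genotype consistent with that phenotype can produce a type-B child with a type-O mother.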